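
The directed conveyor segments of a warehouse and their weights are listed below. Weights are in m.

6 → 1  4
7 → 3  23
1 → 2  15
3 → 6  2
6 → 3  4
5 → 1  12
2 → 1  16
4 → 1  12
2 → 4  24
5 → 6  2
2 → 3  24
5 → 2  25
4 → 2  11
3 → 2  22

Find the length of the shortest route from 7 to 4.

68 m

Enumerating some paths:
7 - 3 - 6 - 1 - 2 - 4: 23+2+4+15+24 = 68
7 - 3 - 2 - 4: 23+22+24 = 69
The minimum is 68 m via 7 - 3 - 6 - 1 - 2 - 4.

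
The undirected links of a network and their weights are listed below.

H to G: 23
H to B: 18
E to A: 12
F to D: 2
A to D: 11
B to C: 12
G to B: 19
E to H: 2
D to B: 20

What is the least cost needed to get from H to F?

Candidate routes:
H - B - D - F: 18+20+2 = 40
H - E - A - D - F: 2+12+11+2 = 27
H - G - B - D - F: 23+19+20+2 = 64
Cheapest is H - E - A - D - F at 27.

27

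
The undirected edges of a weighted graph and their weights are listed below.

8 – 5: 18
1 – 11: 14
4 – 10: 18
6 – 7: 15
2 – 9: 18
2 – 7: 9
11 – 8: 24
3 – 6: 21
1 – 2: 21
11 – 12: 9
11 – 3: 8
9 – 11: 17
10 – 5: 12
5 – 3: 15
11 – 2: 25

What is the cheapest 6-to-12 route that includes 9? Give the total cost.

Shortest 6→9: 6–7–2–9 = 42
Best 9 to 12: 9–11–12 costing 26
Total via 9: 42 + 26 = 68.

68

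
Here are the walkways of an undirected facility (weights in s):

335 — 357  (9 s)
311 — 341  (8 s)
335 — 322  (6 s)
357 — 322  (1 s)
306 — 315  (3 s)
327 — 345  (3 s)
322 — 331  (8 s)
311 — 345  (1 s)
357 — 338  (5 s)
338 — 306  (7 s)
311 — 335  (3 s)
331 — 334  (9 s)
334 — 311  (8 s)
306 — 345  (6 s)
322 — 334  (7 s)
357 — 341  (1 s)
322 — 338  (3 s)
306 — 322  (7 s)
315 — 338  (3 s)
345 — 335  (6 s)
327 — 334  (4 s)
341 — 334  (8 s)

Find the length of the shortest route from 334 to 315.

Running Dijkstra from 334:
334: 0
327: 4  (via 334)
345: 7  (via 327)
322: 7  (via 334)
357: 8  (via 322)
341: 8  (via 334)
311: 8  (via 334)
331: 9  (via 334)
338: 10  (via 322)
335: 11  (via 311)
315: 13  (via 338)
Shortest route: 334 → 322 → 338 → 315 = 13 s.

13 s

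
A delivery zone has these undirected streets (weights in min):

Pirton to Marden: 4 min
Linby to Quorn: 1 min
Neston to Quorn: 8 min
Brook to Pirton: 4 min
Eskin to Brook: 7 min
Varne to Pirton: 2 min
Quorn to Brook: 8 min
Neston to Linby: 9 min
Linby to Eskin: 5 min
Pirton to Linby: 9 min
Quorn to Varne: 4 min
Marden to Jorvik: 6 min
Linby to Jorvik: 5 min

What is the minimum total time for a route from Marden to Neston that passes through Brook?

24 min

Best Marden to Brook: Marden–Pirton–Brook costing 8
Best Brook to Neston: Brook–Quorn–Neston costing 16
Total via Brook: 8 + 16 = 24 min.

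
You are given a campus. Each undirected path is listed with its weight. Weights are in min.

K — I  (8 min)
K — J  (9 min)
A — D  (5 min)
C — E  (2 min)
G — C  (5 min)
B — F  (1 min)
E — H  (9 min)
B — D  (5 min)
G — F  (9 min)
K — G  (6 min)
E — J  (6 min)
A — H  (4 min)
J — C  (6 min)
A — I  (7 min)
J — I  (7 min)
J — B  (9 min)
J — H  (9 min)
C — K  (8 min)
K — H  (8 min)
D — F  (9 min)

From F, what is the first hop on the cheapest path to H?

B

Compare a few routes:
F - B - D - A - H: 1+5+5+4 = 15
F - D - A - H: 9+5+4 = 18
The minimum is 15 min via F - B - D - A - H.
So from F the first move is to B.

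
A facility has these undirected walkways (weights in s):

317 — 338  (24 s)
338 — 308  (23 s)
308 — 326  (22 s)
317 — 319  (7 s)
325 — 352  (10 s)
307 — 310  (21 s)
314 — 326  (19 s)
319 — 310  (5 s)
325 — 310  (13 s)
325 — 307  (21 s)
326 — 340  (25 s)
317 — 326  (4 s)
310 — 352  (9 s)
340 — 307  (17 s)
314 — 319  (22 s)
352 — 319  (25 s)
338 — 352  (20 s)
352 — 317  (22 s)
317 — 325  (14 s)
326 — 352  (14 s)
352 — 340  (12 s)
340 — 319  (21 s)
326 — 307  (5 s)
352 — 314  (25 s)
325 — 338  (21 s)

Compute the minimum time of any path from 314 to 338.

Running Dijkstra from 314:
314: 0
326: 19  (via 314)
319: 22  (via 314)
317: 23  (via 326)
307: 24  (via 326)
352: 25  (via 314)
310: 27  (via 319)
325: 35  (via 352)
340: 37  (via 352)
308: 41  (via 326)
338: 45  (via 352)
Shortest route: 314 → 352 → 338 = 45 s.

45 s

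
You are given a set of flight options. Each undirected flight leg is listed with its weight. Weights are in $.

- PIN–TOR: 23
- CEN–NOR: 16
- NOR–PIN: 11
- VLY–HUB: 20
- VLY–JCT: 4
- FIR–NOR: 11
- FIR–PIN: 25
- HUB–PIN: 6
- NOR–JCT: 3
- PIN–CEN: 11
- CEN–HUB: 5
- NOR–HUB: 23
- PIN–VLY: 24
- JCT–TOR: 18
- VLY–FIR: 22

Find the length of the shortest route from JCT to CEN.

$19

Compare a few routes:
JCT–NOR–PIN–HUB–CEN: 3+11+6+5 = 25
JCT–NOR–PIN–CEN: 3+11+11 = 25
JCT–VLY–HUB–CEN: 4+20+5 = 29
JCT–NOR–CEN: 3+16 = 19
The minimum is $19 via JCT–NOR–CEN.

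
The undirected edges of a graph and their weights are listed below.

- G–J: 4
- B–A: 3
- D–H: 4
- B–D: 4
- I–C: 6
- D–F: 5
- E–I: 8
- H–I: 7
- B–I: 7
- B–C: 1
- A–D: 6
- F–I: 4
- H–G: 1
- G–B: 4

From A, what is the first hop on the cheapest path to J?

B

Compare a few routes:
A → D → H → G → J: 6+4+1+4 = 15
A → B → G → J: 3+4+4 = 11
A → D → B → G → J: 6+4+4+4 = 18
A → B → D → H → G → J: 3+4+4+1+4 = 16
The minimum is 11 via A → B → G → J.
So from A the first move is to B.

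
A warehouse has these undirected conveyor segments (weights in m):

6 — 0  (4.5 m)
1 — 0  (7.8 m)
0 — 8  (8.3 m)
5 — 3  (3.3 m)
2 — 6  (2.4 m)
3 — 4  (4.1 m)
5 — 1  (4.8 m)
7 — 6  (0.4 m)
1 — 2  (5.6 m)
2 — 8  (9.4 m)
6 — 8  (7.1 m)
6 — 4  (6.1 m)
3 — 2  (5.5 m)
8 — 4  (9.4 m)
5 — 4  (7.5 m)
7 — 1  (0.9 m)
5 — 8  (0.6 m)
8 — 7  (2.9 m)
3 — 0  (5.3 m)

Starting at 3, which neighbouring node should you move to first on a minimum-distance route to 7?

Enumerating some paths:
3–5–8–7: 3.3+0.6+2.9 = 6.8
3–2–6–7: 5.5+2.4+0.4 = 8.3
3–5–1–7: 3.3+4.8+0.9 = 9
The minimum is 6.8 m via 3–5–8–7.
So from 3 the first move is to 5.

5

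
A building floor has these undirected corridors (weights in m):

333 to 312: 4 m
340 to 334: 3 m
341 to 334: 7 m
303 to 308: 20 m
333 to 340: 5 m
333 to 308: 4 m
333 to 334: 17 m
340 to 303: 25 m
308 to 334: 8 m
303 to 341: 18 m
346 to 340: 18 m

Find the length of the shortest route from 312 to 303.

Enumerating some paths:
312–333–308–303: 4+4+20 = 28
312–333–340–303: 4+5+25 = 34
312–333–340–334–341–303: 4+5+3+7+18 = 37
The minimum is 28 m via 312–333–308–303.

28 m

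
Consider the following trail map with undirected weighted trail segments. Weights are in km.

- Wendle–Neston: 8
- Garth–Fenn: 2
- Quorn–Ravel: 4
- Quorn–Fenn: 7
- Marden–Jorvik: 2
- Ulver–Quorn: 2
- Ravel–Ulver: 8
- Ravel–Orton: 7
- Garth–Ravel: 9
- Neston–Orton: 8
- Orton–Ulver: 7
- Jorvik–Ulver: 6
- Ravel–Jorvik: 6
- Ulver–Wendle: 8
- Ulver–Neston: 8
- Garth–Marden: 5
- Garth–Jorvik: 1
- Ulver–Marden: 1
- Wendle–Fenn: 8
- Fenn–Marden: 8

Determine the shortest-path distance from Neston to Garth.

Candidate routes:
Neston–Wendle–Fenn–Garth: 8+8+2 = 18
Neston–Ulver–Marden–Jorvik–Garth: 8+1+2+1 = 12
Neston–Ulver–Jorvik–Garth: 8+6+1 = 15
Neston–Ulver–Marden–Garth: 8+1+5 = 14
The minimum is 12 km via Neston–Ulver–Marden–Jorvik–Garth.

12 km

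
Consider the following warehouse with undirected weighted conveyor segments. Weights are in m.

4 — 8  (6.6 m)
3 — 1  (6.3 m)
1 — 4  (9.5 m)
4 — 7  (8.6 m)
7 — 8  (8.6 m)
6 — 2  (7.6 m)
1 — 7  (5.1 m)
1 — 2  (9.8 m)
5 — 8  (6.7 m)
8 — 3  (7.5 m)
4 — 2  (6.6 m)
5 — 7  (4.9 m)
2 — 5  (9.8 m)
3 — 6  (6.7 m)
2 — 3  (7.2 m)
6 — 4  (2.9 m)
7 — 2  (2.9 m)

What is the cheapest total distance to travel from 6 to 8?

9.5 m

Settle nodes by increasing distance from 6:
6: 0
4: 2.9  (via 6)
3: 6.7  (via 6)
2: 7.6  (via 6)
8: 9.5  (via 4)
Shortest route: 6–4–8 = 9.5 m.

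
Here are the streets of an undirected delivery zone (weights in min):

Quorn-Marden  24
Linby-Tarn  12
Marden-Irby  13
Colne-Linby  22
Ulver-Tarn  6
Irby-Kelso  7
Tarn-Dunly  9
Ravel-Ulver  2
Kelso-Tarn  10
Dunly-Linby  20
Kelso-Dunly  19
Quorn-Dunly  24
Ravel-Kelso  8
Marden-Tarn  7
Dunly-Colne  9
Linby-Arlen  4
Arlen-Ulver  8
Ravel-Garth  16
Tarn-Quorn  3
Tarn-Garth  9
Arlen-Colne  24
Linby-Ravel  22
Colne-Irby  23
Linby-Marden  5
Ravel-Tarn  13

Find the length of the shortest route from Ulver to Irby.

Compare a few routes:
Ulver - Ravel - Kelso - Irby: 2+8+7 = 17
Ulver - Tarn - Kelso - Irby: 6+10+7 = 23
Cheapest is Ulver - Ravel - Kelso - Irby at 17 min.

17 min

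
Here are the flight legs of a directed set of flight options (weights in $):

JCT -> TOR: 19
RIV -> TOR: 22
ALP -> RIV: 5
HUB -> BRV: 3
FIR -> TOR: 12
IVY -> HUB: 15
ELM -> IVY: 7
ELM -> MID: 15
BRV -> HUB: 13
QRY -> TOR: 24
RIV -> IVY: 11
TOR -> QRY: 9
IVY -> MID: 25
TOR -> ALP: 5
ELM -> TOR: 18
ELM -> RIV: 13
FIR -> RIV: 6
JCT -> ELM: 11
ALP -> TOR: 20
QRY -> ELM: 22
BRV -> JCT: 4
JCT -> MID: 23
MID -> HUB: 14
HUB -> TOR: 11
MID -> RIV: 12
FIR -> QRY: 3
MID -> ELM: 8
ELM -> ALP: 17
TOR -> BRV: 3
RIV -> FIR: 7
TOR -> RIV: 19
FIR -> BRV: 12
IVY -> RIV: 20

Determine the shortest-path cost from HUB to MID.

Compare a few routes:
HUB–BRV–JCT–ELM–MID: 3+4+11+15 = 33
HUB–BRV–JCT–MID: 3+4+23 = 30
The minimum is $30 via HUB–BRV–JCT–MID.

$30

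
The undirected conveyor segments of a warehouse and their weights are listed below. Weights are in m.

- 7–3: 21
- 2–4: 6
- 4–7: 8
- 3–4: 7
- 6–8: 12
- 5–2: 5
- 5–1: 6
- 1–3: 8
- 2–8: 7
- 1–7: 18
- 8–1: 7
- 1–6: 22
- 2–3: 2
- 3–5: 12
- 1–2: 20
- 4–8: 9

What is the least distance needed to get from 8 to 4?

Candidate routes:
8–2–4: 7+6 = 13
8–2–3–4: 7+2+7 = 16
8–4: 9 = 9
Cheapest is 8–4 at 9 m.

9 m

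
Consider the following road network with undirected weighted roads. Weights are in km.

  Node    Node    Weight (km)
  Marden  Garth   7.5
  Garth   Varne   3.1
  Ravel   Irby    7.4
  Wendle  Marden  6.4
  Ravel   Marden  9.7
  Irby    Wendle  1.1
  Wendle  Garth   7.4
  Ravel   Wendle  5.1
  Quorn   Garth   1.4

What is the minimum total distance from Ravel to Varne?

Enumerating some paths:
Ravel–Wendle–Garth–Varne: 5.1+7.4+3.1 = 15.6
Ravel–Irby–Wendle–Garth–Varne: 7.4+1.1+7.4+3.1 = 19
Cheapest is Ravel–Wendle–Garth–Varne at 15.6 km.

15.6 km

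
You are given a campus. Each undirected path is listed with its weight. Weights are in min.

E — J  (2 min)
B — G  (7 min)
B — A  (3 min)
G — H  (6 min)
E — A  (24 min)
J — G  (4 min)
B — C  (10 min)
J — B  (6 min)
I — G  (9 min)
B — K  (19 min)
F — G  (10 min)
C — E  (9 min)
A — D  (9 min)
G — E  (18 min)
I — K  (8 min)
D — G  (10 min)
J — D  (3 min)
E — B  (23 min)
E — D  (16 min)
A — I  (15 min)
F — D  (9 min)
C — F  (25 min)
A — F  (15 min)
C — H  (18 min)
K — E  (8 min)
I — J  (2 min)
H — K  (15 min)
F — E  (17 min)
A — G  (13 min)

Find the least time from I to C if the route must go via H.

30 min

Best I to H: I–J–G–H costing 12
Shortest H→C: H–C = 18
Total via H: 12 + 18 = 30 min.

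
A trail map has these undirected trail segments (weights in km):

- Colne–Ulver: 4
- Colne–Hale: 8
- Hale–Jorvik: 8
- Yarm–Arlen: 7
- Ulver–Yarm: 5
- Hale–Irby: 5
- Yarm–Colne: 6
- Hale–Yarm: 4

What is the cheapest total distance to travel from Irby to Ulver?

14 km

Shortest distances from Irby:
Irby: 0
Hale: 5  (via Irby)
Yarm: 9  (via Hale)
Jorvik: 13  (via Hale)
Colne: 13  (via Hale)
Ulver: 14  (via Yarm)
Shortest route: Irby–Hale–Yarm–Ulver = 14 km.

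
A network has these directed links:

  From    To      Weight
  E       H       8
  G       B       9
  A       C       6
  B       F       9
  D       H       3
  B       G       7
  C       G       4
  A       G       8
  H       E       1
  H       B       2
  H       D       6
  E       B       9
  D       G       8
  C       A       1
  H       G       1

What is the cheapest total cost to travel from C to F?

Settle nodes by increasing distance from C:
C: 0
A: 1  (via C)
G: 4  (via C)
B: 13  (via G)
F: 22  (via B)
Shortest route: C–G–B–F = 22.

22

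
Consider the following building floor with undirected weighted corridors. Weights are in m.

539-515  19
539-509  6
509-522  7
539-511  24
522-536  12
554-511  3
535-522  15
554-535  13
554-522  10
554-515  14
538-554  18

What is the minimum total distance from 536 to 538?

Running Dijkstra from 536:
536: 0
522: 12  (via 536)
509: 19  (via 522)
554: 22  (via 522)
511: 25  (via 554)
539: 25  (via 509)
535: 27  (via 522)
515: 36  (via 554)
538: 40  (via 554)
Shortest route: 536–522–554–538 = 40 m.

40 m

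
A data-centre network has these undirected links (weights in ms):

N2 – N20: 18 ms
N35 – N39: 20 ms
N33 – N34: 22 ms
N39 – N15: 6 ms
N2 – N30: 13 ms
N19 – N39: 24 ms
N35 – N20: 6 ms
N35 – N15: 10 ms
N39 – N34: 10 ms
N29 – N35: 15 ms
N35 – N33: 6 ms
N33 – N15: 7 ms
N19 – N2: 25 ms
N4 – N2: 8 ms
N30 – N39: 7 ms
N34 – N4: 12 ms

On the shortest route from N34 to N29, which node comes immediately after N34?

Candidate routes:
N34–N33–N35–N29: 22+6+15 = 43
N34–N39–N15–N35–N29: 10+6+10+15 = 41
N34–N39–N15–N33–N35–N29: 10+6+7+6+15 = 44
N34–N39–N35–N29: 10+20+15 = 45
Cheapest is N34–N39–N15–N35–N29 at 41 ms.
So from N34 the first move is to N39.

N39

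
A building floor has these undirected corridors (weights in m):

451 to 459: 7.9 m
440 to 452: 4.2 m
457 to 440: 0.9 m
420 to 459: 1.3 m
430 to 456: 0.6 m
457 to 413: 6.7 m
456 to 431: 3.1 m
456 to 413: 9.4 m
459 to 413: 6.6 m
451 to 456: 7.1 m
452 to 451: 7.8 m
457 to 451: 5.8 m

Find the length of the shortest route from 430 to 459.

15.6 m

Running Dijkstra from 430:
430: 0
456: 0.6  (via 430)
431: 3.7  (via 456)
451: 7.7  (via 456)
413: 10  (via 456)
457: 13.5  (via 451)
440: 14.4  (via 457)
452: 15.5  (via 451)
459: 15.6  (via 451)
Shortest route: 430 → 456 → 451 → 459 = 15.6 m.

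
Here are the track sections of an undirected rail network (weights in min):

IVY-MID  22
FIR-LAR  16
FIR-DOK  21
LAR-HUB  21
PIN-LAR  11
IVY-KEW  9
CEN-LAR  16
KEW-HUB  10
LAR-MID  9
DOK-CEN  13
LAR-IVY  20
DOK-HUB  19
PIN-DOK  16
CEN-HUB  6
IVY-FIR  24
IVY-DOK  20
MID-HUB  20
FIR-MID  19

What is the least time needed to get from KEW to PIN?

40 min

Settle nodes by increasing distance from KEW:
KEW: 0
IVY: 9  (via KEW)
HUB: 10  (via KEW)
CEN: 16  (via HUB)
DOK: 29  (via IVY)
LAR: 29  (via IVY)
MID: 30  (via HUB)
FIR: 33  (via IVY)
PIN: 40  (via LAR)
Shortest route: KEW → IVY → LAR → PIN = 40 min.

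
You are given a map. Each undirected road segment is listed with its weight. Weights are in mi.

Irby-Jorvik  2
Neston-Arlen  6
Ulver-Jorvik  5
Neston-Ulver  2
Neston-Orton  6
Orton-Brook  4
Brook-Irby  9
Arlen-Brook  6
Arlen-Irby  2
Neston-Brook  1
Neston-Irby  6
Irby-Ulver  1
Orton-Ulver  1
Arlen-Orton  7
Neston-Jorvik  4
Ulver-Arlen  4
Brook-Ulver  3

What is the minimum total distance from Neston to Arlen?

Shortest distances from Neston:
Neston: 0
Brook: 1  (via Neston)
Ulver: 2  (via Neston)
Orton: 3  (via Ulver)
Irby: 3  (via Ulver)
Jorvik: 4  (via Neston)
Arlen: 5  (via Irby)
Shortest route: Neston → Ulver → Irby → Arlen = 5 mi.

5 mi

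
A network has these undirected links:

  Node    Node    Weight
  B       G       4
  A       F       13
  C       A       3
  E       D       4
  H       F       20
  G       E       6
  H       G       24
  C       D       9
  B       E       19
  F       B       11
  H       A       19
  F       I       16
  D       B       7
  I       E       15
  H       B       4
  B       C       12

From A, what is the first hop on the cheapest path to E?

C

Compare a few routes:
A - C - D - B - G - E: 3+9+7+4+6 = 29
A - C - D - E: 3+9+4 = 16
A - C - B - D - E: 3+12+7+4 = 26
A - C - B - G - E: 3+12+4+6 = 25
The minimum is 16 via A - C - D - E.
So from A the first move is to C.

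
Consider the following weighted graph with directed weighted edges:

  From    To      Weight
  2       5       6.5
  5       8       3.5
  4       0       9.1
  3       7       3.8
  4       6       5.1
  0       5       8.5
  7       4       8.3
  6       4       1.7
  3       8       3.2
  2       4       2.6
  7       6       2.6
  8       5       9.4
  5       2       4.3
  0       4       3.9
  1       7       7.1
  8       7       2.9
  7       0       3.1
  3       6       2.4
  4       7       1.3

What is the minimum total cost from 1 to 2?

23

Settle nodes by increasing distance from 1:
1: 0
7: 7.1  (via 1)
6: 9.7  (via 7)
0: 10.2  (via 7)
4: 11.4  (via 6)
5: 18.7  (via 0)
8: 22.2  (via 5)
2: 23  (via 5)
Shortest route: 1 → 7 → 0 → 5 → 2 = 23.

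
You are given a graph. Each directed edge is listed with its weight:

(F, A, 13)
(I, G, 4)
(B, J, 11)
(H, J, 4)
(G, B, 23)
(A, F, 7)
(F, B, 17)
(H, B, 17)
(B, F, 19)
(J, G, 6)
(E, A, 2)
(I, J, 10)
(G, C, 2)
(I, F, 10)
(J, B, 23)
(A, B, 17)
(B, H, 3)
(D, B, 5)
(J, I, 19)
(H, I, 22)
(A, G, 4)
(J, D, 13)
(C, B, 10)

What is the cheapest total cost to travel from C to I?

Compare a few routes:
C → B → J → I: 10+11+19 = 40
C → B → H → I: 10+3+22 = 35
C → B → H → J → I: 10+3+4+19 = 36
The minimum is 35 via C → B → H → I.

35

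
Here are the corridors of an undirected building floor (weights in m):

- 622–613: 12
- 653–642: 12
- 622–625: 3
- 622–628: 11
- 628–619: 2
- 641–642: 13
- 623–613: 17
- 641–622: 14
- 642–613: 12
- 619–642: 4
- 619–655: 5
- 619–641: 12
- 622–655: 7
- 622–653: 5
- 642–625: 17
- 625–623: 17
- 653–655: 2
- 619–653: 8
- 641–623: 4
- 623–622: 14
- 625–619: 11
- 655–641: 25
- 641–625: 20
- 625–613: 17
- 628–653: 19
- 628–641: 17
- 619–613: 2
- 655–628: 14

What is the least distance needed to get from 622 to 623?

Settle nodes by increasing distance from 622:
622: 0
625: 3  (via 622)
653: 5  (via 622)
655: 7  (via 622)
628: 11  (via 622)
613: 12  (via 622)
619: 12  (via 655)
623: 14  (via 622)
Shortest route: 622–623 = 14 m.

14 m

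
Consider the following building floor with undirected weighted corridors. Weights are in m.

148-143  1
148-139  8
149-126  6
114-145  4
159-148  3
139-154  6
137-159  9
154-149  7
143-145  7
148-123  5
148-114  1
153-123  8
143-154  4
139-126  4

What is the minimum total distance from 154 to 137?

Candidate routes:
154 → 139 → 148 → 159 → 137: 6+8+3+9 = 26
154 → 149 → 126 → 139 → 148 → 159 → 137: 7+6+4+8+3+9 = 37
154 → 143 → 148 → 159 → 137: 4+1+3+9 = 17
154 → 143 → 145 → 114 → 148 → 159 → 137: 4+7+4+1+3+9 = 28
Cheapest is 154 → 143 → 148 → 159 → 137 at 17 m.

17 m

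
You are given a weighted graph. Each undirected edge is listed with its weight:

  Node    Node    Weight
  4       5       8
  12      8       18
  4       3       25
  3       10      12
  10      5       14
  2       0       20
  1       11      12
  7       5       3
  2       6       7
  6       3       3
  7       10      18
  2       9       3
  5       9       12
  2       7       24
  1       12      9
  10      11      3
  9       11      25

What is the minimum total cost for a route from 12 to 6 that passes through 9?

Best 12 to 9: 12 → 1 → 11 → 9 costing 46
Shortest 9→6: 9 → 2 → 6 = 10
Total via 9: 46 + 10 = 56.

56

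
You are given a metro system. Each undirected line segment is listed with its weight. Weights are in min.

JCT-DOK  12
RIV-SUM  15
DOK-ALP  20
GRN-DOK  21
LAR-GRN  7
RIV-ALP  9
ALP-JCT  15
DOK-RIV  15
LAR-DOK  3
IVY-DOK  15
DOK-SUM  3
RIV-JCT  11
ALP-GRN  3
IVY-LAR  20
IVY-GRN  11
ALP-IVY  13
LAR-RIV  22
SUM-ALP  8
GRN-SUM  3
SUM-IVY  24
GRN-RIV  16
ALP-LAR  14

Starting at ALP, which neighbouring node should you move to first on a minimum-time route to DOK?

GRN

Enumerating some paths:
ALP - SUM - DOK: 8+3 = 11
ALP - GRN - SUM - DOK: 3+3+3 = 9
ALP - GRN - LAR - DOK: 3+7+3 = 13
The minimum is 9 min via ALP - GRN - SUM - DOK.
So from ALP the first move is to GRN.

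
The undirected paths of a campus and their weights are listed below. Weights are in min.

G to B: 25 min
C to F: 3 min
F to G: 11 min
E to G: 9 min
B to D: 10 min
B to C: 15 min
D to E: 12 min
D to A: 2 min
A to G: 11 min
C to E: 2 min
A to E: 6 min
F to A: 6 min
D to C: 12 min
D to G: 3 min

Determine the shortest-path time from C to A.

Candidate routes:
C → D → A: 12+2 = 14
C → E → D → A: 2+12+2 = 16
C → E → A: 2+6 = 8
C → F → A: 3+6 = 9
The minimum is 8 min via C → E → A.

8 min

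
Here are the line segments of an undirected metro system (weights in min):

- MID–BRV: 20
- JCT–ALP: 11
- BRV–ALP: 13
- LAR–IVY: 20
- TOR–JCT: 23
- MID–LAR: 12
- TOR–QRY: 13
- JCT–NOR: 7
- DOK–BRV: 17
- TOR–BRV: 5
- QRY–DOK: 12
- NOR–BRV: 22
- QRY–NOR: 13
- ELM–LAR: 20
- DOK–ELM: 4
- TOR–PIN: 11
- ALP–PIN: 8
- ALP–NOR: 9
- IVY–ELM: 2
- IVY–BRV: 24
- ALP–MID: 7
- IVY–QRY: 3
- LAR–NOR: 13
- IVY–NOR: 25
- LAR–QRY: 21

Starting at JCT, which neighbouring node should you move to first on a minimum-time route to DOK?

Compare a few routes:
JCT–NOR–QRY–DOK: 7+13+12 = 32
JCT–NOR–QRY–IVY–ELM–DOK: 7+13+3+2+4 = 29
Cheapest is JCT–NOR–QRY–IVY–ELM–DOK at 29 min.
So from JCT the first move is to NOR.

NOR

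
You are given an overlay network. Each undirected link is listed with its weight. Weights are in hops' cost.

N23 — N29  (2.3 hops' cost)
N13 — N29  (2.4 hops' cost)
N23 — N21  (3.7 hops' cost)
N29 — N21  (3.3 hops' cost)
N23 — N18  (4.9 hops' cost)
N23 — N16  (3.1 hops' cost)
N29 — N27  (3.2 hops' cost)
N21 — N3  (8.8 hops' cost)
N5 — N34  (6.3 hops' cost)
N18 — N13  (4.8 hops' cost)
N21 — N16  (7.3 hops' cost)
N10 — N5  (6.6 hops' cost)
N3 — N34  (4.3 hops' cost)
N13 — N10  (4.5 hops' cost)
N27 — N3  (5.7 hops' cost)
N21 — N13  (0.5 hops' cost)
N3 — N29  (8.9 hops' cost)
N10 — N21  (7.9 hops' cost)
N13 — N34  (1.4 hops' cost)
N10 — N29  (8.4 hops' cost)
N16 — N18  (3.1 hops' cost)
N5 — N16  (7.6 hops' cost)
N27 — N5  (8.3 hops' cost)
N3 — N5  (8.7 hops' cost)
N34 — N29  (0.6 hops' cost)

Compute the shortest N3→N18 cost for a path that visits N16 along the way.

Best N3 to N16: N3 → N34 → N29 → N23 → N16 costing 10.3
Shortest N16→N18: N16 → N18 = 3.1
Total via N16: 10.3 + 3.1 = 13.4 hops' cost.

13.4 hops' cost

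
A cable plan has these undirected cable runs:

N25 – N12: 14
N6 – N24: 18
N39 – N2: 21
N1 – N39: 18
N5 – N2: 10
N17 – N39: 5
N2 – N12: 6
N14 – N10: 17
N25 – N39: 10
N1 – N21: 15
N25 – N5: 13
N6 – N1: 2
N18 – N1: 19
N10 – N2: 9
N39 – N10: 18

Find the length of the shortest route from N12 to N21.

Shortest distances from N12:
N12: 0
N2: 6  (via N12)
N25: 14  (via N12)
N10: 15  (via N2)
N5: 16  (via N2)
N39: 24  (via N25)
N17: 29  (via N39)
N14: 32  (via N10)
N1: 42  (via N39)
N6: 44  (via N1)
N21: 57  (via N1)
Shortest route: N12–N25–N39–N1–N21 = 57.

57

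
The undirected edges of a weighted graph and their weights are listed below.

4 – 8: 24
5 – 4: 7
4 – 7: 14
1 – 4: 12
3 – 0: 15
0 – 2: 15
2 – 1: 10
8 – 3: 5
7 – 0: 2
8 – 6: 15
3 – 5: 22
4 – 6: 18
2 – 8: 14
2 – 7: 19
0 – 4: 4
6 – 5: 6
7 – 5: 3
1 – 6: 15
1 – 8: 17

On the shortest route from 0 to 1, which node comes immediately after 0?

4

Compare a few routes:
0 → 7 → 5 → 6 → 1: 2+3+6+15 = 26
0 → 2 → 1: 15+10 = 25
0 → 4 → 1: 4+12 = 16
0 → 7 → 5 → 4 → 1: 2+3+7+12 = 24
The minimum is 16 via 0 → 4 → 1.
So from 0 the first move is to 4.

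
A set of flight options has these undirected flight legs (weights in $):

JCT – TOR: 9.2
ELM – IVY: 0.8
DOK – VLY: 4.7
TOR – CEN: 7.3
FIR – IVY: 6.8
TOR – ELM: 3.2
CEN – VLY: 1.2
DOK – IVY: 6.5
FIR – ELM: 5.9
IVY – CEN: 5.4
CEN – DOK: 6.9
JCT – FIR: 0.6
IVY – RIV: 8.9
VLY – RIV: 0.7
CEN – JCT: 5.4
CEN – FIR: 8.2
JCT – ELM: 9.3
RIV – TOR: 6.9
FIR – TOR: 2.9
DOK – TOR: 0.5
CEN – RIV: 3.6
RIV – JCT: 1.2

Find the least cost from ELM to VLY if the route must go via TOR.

Shortest ELM→TOR: ELM–TOR = 3.2
Shortest TOR→VLY: TOR–DOK–VLY = 5.2
Total via TOR: 3.2 + 5.2 = $8.4.

$8.4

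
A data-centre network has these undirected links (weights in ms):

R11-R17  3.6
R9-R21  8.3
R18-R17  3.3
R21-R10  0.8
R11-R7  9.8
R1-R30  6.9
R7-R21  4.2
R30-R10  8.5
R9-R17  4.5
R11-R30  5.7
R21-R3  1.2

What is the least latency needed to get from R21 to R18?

Running Dijkstra from R21:
R21: 0
R10: 0.8  (via R21)
R3: 1.2  (via R21)
R7: 4.2  (via R21)
R9: 8.3  (via R21)
R30: 9.3  (via R10)
R17: 12.8  (via R9)
R11: 14  (via R7)
R18: 16.1  (via R17)
Shortest route: R21–R9–R17–R18 = 16.1 ms.

16.1 ms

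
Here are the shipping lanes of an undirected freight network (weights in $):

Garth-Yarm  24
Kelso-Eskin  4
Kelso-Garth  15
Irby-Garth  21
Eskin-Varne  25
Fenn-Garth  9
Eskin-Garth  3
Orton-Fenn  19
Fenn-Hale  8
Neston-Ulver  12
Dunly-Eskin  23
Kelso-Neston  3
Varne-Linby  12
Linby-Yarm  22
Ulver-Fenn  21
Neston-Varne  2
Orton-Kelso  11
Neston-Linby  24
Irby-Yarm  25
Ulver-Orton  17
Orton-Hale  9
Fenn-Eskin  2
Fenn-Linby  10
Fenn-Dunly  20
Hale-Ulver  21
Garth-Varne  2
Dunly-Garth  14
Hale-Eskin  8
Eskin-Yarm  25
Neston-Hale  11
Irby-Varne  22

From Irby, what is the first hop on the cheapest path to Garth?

Garth

Enumerating some paths:
Irby - Garth: 21 = 21
Irby - Varne - Garth: 22+2 = 24
The minimum is $21 via Irby - Garth.
So from Irby the first move is to Garth.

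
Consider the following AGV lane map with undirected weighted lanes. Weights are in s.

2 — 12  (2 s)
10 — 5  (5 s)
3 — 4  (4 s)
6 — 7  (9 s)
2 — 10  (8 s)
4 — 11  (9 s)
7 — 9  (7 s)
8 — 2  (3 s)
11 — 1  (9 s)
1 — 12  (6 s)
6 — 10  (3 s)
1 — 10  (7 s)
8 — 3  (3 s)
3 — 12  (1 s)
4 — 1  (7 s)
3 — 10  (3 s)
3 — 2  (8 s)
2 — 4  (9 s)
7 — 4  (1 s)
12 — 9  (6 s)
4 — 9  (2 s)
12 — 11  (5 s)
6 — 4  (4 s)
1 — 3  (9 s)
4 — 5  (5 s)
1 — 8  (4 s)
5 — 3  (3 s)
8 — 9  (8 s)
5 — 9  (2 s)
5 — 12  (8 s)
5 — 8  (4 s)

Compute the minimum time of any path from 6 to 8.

9 s

Enumerating some paths:
6–10–5–8: 3+5+4 = 12
6–10–3–8: 3+3+3 = 9
6–4–3–8: 4+4+3 = 11
6–10–3–12–2–8: 3+3+1+2+3 = 12
Cheapest is 6–10–3–8 at 9 s.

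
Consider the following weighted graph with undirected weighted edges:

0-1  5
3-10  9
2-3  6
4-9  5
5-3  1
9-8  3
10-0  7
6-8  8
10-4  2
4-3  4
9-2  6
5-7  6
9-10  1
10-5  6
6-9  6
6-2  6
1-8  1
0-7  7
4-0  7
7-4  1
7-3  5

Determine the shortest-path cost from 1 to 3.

Settle nodes by increasing distance from 1:
1: 0
8: 1  (via 1)
9: 4  (via 8)
0: 5  (via 1)
10: 5  (via 9)
4: 7  (via 10)
7: 8  (via 4)
6: 9  (via 8)
2: 10  (via 9)
3: 11  (via 4)
Shortest route: 1 → 8 → 9 → 10 → 4 → 3 = 11.

11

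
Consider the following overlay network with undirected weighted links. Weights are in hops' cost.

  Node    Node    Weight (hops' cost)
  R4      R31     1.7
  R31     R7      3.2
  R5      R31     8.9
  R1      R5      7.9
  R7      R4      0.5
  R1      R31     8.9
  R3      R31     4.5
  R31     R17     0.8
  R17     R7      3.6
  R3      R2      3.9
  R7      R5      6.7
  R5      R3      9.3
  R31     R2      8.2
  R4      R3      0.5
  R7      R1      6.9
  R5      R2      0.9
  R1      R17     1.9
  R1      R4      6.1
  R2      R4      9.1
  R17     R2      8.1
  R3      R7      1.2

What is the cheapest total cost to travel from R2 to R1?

8.8 hops' cost

Settle nodes by increasing distance from R2:
R2: 0
R5: 0.9  (via R2)
R3: 3.9  (via R2)
R4: 4.4  (via R3)
R7: 4.9  (via R4)
R31: 6.1  (via R4)
R17: 6.9  (via R31)
R1: 8.8  (via R5)
Shortest route: R2–R5–R1 = 8.8 hops' cost.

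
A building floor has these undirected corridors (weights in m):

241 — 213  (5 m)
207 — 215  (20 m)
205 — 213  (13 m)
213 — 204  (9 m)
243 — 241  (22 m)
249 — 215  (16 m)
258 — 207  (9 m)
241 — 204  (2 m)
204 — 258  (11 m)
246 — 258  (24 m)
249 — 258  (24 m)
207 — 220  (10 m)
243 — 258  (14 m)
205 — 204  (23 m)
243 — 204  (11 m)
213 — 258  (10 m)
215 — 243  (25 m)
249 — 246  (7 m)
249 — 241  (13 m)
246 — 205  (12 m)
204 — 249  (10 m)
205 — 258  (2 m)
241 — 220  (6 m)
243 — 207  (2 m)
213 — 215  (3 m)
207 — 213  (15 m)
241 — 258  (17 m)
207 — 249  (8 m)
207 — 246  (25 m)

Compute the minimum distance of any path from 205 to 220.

21 m

Shortest distances from 205:
205: 0
258: 2  (via 205)
207: 11  (via 258)
213: 12  (via 258)
246: 12  (via 205)
243: 13  (via 207)
204: 13  (via 258)
241: 15  (via 204)
215: 15  (via 213)
249: 19  (via 207)
220: 21  (via 207)
Shortest route: 205–258–207–220 = 21 m.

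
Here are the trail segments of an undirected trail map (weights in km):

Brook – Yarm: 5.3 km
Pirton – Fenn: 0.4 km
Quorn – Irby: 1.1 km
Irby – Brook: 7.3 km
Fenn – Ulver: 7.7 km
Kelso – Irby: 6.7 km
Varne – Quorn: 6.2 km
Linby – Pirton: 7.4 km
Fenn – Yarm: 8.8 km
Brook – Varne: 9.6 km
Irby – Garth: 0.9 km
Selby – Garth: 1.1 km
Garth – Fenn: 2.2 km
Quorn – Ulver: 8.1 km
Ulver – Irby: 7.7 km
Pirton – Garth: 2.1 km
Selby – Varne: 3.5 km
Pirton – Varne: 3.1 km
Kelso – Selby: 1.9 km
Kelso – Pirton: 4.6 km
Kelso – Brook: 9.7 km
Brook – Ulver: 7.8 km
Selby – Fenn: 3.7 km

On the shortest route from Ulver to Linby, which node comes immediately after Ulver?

Compare a few routes:
Ulver–Fenn–Pirton–Linby: 7.7+0.4+7.4 = 15.5
Ulver–Irby–Garth–Fenn–Pirton–Linby: 7.7+0.9+2.2+0.4+7.4 = 18.6
Ulver–Irby–Garth–Pirton–Linby: 7.7+0.9+2.1+7.4 = 18.1
The minimum is 15.5 km via Ulver–Fenn–Pirton–Linby.
So from Ulver the first move is to Fenn.

Fenn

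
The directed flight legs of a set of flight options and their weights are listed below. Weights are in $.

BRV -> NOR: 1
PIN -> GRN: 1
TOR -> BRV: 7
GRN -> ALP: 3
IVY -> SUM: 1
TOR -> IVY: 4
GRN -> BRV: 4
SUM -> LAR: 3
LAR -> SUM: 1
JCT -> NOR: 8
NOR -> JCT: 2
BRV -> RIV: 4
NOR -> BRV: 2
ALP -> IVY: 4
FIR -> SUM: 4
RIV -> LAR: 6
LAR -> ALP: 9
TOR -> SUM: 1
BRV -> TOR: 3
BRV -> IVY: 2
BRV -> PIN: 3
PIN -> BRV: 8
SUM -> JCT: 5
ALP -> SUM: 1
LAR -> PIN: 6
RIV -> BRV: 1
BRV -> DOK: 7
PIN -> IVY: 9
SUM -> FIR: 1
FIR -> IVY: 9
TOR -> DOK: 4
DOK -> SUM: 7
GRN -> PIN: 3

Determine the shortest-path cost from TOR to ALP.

$13

Candidate routes:
TOR - SUM - LAR - PIN - GRN - ALP: 1+3+6+1+3 = 14
TOR - SUM - LAR - ALP: 1+3+9 = 13
TOR - BRV - PIN - GRN - ALP: 7+3+1+3 = 14
Cheapest is TOR - SUM - LAR - ALP at $13.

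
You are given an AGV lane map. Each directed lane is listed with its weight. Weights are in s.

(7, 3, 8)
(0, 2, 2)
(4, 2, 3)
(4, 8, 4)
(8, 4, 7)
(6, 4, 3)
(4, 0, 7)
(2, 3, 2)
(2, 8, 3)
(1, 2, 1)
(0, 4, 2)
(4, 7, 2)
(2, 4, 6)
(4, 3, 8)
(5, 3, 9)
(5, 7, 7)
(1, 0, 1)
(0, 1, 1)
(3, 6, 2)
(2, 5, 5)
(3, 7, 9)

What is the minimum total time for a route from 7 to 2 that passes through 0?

Shortest 7→0: 7–3–6–4–0 = 20
Shortest 0→2: 0–2 = 2
Total via 0: 20 + 2 = 22 s.

22 s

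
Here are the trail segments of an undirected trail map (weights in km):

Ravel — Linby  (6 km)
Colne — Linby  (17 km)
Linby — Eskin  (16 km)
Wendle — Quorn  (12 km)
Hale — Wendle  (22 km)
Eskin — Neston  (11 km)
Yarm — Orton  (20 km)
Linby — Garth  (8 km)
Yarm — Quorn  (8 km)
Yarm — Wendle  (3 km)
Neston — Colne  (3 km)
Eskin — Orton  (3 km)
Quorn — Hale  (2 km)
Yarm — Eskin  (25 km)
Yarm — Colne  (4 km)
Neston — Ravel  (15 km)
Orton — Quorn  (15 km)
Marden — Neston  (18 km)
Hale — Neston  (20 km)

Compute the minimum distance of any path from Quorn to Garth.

Shortest distances from Quorn:
Quorn: 0
Hale: 2  (via Quorn)
Yarm: 8  (via Quorn)
Wendle: 11  (via Yarm)
Colne: 12  (via Yarm)
Neston: 15  (via Colne)
Orton: 15  (via Quorn)
Eskin: 18  (via Orton)
Linby: 29  (via Colne)
Ravel: 30  (via Neston)
Marden: 33  (via Neston)
Garth: 37  (via Linby)
Shortest route: Quorn → Yarm → Colne → Linby → Garth = 37 km.

37 km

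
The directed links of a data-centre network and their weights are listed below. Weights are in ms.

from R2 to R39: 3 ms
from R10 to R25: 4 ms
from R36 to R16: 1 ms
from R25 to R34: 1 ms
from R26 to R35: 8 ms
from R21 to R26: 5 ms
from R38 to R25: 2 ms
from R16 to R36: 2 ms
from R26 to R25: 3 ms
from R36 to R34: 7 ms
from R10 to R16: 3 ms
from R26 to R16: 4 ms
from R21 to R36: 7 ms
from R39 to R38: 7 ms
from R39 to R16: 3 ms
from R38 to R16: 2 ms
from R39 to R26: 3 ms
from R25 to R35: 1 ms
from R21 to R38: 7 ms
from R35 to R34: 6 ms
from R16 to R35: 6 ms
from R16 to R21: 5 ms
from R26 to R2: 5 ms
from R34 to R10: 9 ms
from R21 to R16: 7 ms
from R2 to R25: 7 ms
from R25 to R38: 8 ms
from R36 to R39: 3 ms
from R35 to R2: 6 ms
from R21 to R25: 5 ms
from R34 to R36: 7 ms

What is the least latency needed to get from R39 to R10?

16 ms

Compare a few routes:
R39–R38–R25–R34–R10: 7+2+1+9 = 19
R39–R16–R36–R34–R10: 3+2+7+9 = 21
R39–R26–R25–R34–R10: 3+3+1+9 = 16
The minimum is 16 ms via R39–R26–R25–R34–R10.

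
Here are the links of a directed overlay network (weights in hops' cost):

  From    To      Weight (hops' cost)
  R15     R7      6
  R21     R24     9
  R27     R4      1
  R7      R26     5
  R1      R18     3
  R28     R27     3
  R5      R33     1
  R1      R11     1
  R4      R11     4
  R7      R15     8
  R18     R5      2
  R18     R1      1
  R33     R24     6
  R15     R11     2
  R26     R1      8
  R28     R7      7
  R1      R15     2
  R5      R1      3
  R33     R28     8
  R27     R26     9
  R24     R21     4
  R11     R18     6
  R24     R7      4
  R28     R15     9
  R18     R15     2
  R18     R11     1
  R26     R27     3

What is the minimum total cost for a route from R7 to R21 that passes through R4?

32 hops' cost

Best R7 to R4: R7–R26–R27–R4 costing 9
Shortest R4→R21: R4–R11–R18–R5–R33–R24–R21 = 23
Total via R4: 9 + 23 = 32 hops' cost.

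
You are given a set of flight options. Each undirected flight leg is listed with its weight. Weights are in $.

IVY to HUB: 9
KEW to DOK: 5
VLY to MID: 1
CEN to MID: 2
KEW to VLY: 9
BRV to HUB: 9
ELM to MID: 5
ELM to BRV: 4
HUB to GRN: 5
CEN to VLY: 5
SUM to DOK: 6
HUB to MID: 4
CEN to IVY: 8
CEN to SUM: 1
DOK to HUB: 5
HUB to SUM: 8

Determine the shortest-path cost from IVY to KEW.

Settle nodes by increasing distance from IVY:
IVY: 0
CEN: 8  (via IVY)
HUB: 9  (via IVY)
SUM: 9  (via CEN)
MID: 10  (via CEN)
VLY: 11  (via MID)
GRN: 14  (via HUB)
DOK: 14  (via HUB)
ELM: 15  (via MID)
BRV: 18  (via HUB)
KEW: 19  (via DOK)
Shortest route: IVY → HUB → DOK → KEW = $19.

$19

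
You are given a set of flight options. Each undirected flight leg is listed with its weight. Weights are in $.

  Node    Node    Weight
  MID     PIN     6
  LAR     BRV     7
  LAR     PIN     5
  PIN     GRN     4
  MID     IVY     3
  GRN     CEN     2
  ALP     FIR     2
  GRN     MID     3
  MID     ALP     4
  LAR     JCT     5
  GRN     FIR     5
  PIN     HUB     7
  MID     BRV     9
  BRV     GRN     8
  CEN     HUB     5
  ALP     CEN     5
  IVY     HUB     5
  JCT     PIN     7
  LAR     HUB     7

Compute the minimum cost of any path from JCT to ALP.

Shortest distances from JCT:
JCT: 0
LAR: 5  (via JCT)
PIN: 7  (via JCT)
GRN: 11  (via PIN)
HUB: 12  (via LAR)
BRV: 12  (via LAR)
CEN: 13  (via GRN)
MID: 13  (via PIN)
FIR: 16  (via GRN)
IVY: 16  (via MID)
ALP: 17  (via MID)
Shortest route: JCT–PIN–MID–ALP = $17.

$17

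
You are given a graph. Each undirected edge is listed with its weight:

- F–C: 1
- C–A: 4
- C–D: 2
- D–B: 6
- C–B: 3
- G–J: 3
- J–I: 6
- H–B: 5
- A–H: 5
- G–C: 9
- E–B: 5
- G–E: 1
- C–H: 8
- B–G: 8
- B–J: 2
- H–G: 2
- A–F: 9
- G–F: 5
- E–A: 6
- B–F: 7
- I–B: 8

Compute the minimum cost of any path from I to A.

15

Settle nodes by increasing distance from I:
I: 0
J: 6  (via I)
B: 8  (via I)
G: 9  (via J)
E: 10  (via G)
C: 11  (via B)
H: 11  (via G)
F: 12  (via C)
D: 13  (via C)
A: 15  (via C)
Shortest route: I–B–C–A = 15.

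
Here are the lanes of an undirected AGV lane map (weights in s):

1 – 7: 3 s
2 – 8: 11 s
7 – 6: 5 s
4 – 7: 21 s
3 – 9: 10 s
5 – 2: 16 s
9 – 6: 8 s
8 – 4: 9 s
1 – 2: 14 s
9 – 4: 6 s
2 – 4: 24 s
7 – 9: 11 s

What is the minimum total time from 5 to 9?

42 s

Settle nodes by increasing distance from 5:
5: 0
2: 16  (via 5)
8: 27  (via 2)
1: 30  (via 2)
7: 33  (via 1)
4: 36  (via 8)
6: 38  (via 7)
9: 42  (via 4)
Shortest route: 5–2–8–4–9 = 42 s.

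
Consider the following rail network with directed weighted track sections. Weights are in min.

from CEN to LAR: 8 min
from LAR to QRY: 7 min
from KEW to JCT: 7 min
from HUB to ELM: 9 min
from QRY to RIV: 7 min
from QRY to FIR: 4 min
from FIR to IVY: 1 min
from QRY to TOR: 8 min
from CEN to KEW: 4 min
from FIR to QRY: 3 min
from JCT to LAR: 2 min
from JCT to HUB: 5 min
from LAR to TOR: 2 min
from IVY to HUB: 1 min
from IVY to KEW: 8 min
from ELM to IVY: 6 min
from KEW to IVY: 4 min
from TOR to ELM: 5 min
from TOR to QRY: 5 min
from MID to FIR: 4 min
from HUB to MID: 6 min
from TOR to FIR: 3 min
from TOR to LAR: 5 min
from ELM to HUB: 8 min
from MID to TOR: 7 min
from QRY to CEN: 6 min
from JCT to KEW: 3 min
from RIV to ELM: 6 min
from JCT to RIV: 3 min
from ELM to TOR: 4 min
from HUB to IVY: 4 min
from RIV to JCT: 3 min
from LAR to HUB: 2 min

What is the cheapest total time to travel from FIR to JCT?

Settle nodes by increasing distance from FIR:
FIR: 0
IVY: 1  (via FIR)
HUB: 2  (via IVY)
QRY: 3  (via FIR)
MID: 8  (via HUB)
CEN: 9  (via QRY)
KEW: 9  (via IVY)
RIV: 10  (via QRY)
TOR: 11  (via QRY)
ELM: 11  (via HUB)
JCT: 13  (via RIV)
Shortest route: FIR–QRY–RIV–JCT = 13 min.

13 min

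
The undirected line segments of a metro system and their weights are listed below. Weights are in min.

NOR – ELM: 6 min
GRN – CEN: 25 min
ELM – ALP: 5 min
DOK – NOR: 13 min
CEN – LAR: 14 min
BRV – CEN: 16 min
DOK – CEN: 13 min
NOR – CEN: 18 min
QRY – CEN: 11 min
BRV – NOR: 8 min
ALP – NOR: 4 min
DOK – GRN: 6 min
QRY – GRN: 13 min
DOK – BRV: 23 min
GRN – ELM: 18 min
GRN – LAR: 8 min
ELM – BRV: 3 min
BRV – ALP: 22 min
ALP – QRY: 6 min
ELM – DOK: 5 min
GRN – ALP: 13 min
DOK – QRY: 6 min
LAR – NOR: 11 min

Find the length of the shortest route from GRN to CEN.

19 min

Running Dijkstra from GRN:
GRN: 0
DOK: 6  (via GRN)
LAR: 8  (via GRN)
ELM: 11  (via DOK)
QRY: 12  (via DOK)
ALP: 13  (via GRN)
BRV: 14  (via ELM)
NOR: 17  (via ELM)
CEN: 19  (via DOK)
Shortest route: GRN → DOK → CEN = 19 min.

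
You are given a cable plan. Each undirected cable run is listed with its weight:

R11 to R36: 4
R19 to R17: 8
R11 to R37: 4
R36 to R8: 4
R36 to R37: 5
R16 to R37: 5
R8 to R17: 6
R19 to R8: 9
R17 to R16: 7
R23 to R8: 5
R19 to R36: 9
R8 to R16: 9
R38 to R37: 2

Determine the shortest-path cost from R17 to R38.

Candidate routes:
R17 → R16 → R37 → R38: 7+5+2 = 14
R17 → R8 → R36 → R37 → R38: 6+4+5+2 = 17
The minimum is 14 via R17 → R16 → R37 → R38.

14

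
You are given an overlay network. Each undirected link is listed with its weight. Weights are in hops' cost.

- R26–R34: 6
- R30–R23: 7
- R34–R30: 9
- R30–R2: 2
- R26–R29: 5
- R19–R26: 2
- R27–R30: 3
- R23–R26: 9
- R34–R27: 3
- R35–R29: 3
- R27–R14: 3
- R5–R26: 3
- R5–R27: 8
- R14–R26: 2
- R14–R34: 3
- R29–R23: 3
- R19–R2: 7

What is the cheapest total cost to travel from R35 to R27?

Settle nodes by increasing distance from R35:
R35: 0
R29: 3  (via R35)
R23: 6  (via R29)
R26: 8  (via R29)
R14: 10  (via R26)
R19: 10  (via R26)
R5: 11  (via R26)
R34: 13  (via R14)
R30: 13  (via R23)
R27: 13  (via R14)
Shortest route: R35–R29–R26–R14–R27 = 13 hops' cost.

13 hops' cost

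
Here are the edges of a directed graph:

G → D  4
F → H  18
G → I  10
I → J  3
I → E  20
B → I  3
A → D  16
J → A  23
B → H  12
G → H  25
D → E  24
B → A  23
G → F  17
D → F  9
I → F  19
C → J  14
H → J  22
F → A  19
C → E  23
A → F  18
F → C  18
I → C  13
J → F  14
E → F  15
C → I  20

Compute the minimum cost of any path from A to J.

50

Enumerating some paths:
A–F–C–J: 18+18+14 = 50
A–F–H–J: 18+18+22 = 58
A–D–F–C–J: 16+9+18+14 = 57
The minimum is 50 via A–F–C–J.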